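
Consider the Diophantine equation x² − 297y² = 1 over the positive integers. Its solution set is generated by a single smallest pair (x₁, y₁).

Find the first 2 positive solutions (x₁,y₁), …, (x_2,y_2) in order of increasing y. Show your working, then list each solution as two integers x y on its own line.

48599 2820
4723725601 274098360

√297 = [17; 4,3,1,1,2,1,1,3,4,34, …], period ℓ=10 (even) → k=9
a_0=17:  p_0=17·1+0=17,  q_0=17·0+1=1
…
a_2=3:  p_2=3·69+17=224,  q_2=3·4+1=13
…
a_4=1:  p_4=1·293+224=517,  q_4=1·17+13=30
…
a_6=1:  p_6=1·1327+517=1844,  q_6=1·77+30=107
…
a_8=3:  p_8=3·3171+1844=11357,  q_8=3·184+107=659
a_9=4:  p_9=4·11357+3171=48599,  q_9=4·659+184=2820
(x₁, y₁) = (48599, 2820);  48599² − 297·2820² = 1 ✓
(48599+2820√297)^2 = 4723725601 + 274098360√297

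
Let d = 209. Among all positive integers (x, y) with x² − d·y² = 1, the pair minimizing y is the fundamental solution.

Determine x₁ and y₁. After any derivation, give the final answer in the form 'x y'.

46551 3220

d=209: √d = [14; 2,5,3,2,3,5,2,28] (ℓ=8, even), read p_7/q_7
i=0: a=14 ⇒ p=14, q=1
…
i=3: a=3 ⇒ p=506, q=35
i=4: a=2 ⇒ p=1171, q=81
i=5: a=3 ⇒ p=4019, q=278
i=6: a=5 ⇒ p=21266, q=1471
i=7: a=2 ⇒ p=46551, q=3220
(x₁, y₁) = (46551, 3220);  46551² − 209·3220² = 1 ✓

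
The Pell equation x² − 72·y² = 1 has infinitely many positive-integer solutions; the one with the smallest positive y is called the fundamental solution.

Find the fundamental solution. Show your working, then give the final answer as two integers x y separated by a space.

√72 → a₀=8, period (2,16); ℓ=2 even so k=1
step 0: (8, 1)  from 8·(1,0) + (0,1)
step 1: (17, 2)  from 2·(8,1) + (1,0)
(x₁, y₁) = (17, 2);  17² − 72·2² = 1 ✓

17 2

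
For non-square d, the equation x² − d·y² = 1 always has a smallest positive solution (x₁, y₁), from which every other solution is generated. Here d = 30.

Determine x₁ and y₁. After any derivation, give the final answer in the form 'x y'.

11 2

d=30: √d = [5; 2,10] (ℓ=2, even), read p_1/q_1
k=0  a_k=5  p_k/q_k = 5/1
k=1  a_k=2  p_k/q_k = 11/2
→ (11, 2).  Check: 11²=121, 30·2²=120, difference 1.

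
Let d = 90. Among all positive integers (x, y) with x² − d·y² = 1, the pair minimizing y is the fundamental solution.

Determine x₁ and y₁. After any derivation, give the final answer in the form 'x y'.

19 2

d=90: √d = [9; 2,18] (ℓ=2, even), read p_1/q_1
i=0: a=9 ⇒ p=9, q=1
i=1: a=2 ⇒ p=19, q=2
→ (19, 2).  Check: 19²=361, 90·2²=360, difference 1.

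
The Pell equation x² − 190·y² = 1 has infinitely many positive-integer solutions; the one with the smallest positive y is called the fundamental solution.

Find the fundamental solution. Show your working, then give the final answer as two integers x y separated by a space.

[13; 1,3,1,1,1,…,3,1,26] for √190; ℓ=14 ⇒ convergent index 13
a_0=13:  p_0=13·1+0=13,  q_0=13·0+1=1
a_1=1:  p_1=1·13+1=14,  q_1=1·1+0=1
a_2=3:  p_2=3·14+13=55,  q_2=3·1+1=4
a_3=1:  p_3=1·55+14=69,  q_3=1·4+1=5
a_4=1:  p_4=1·69+55=124,  q_4=1·5+4=9
…
a_6=2:  p_6=2·193+124=510,  q_6=2·14+9=37
a_7=2:  p_7=2·510+193=1213,  q_7=2·37+14=88
…
a_9=1:  p_9=1·2936+1213=4149,  q_9=1·213+88=301
…
a_12=3:  p_12=3·11234+7085=40787,  q_12=3·815+514=2959
a_13=1:  p_13=1·40787+11234=52021,  q_13=1·2959+815=3774
→ (52021, 3774).  Check: 52021²=2706184441, 190·3774²=2706184440, difference 1.

52021 3774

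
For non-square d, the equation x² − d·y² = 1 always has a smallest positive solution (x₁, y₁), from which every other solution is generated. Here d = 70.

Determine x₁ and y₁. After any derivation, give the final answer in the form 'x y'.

251 30

[8; 2,1,2,1,2,16] for √70; ℓ=6 ⇒ convergent index 5
step 0: (8, 1)  from 8·(1,0) + (0,1)
step 1: (17, 2)  from 2·(8,1) + (1,0)
…
step 3: (67, 8)  from 2·(25,3) + (17,2)
step 4: (92, 11)  from 1·(67,8) + (25,3)
step 5: (251, 30)  from 2·(92,11) + (67,8)
(x₁, y₁) = (251, 30);  251² − 70·30² = 1 ✓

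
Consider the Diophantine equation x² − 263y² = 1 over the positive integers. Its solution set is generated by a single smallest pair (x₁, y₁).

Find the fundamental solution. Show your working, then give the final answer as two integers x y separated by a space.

139128 8579

d=263: √d = [16; 4,1,1,1,1,15,1,1,1,1,4,32] (ℓ=12, even), read p_11/q_11
i=0: a=16 ⇒ p=16, q=1
…
i=4: a=1 ⇒ p=227, q=14
i=5: a=1 ⇒ p=373, q=23
…
i=10: a=1 ⇒ p=30229, q=1864
i=11: a=4 ⇒ p=139128, q=8579
→ (139128, 8579).  Check: 139128²=19356600384, 263·8579²=19356600383, difference 1.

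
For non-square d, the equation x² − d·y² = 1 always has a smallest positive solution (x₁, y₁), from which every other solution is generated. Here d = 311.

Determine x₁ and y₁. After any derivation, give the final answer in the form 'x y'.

16883880 957397

[17; 1,1,1,2,1,…,1,1,34] for √311; ℓ=16 ⇒ convergent index 15
k=0  a_k=17  p_k/q_k = 17/1
…
k=4  a_k=2  p_k/q_k = 141/8
k=5  a_k=1  p_k/q_k = 194/11
k=6  a_k=6  p_k/q_k = 1305/74
…
k=8  a_k=17  p_k/q_k = 71158/4035
…
k=11  a_k=1  p_k/q_k = 1594239/90401
…
k=14  a_k=1  p_k/q_k = 10724507/608131
k=15  a_k=1  p_k/q_k = 16883880/957397
fundamental: x₁=16883880, y₁=957397  (since 285065403854400 − 311·916609015609 = 1)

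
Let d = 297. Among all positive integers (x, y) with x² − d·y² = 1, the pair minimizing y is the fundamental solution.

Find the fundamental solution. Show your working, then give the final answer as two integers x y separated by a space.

48599 2820

d=297: √d = [17; 4,3,1,1,2,1,1,3,4,34] (ℓ=10, even), read p_9/q_9
a_0=17:  p_0=17·1+0=17,  q_0=17·0+1=1
…
a_2=3:  p_2=3·69+17=224,  q_2=3·4+1=13
…
a_4=1:  p_4=1·293+224=517,  q_4=1·17+13=30
…
a_7=1:  p_7=1·1844+1327=3171,  q_7=1·107+77=184
a_8=3:  p_8=3·3171+1844=11357,  q_8=3·184+107=659
a_9=4:  p_9=4·11357+3171=48599,  q_9=4·659+184=2820
fundamental: x₁=48599, y₁=2820  (since 2361862801 − 297·7952400 = 1)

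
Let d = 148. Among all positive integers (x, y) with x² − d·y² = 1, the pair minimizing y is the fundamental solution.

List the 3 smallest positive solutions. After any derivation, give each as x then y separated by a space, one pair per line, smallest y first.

d=148: √d = [12; 6,24] (ℓ=2, even), read p_1/q_1
i=0: a=12 ⇒ p=12, q=1
i=1: a=6 ⇒ p=73, q=6
fundamental: x₁=73, y₁=6  (since 5329 − 148·36 = 1)
n=2: (73,6)∘(73,6) = (73·73+148·6·6, 73·6+6·73) = (10657,876)
n=3: (10657,876)∘(73,6) = (73·10657+148·6·876, 73·876+6·10657) = (1555849,127890)

73 6
10657 876
1555849 127890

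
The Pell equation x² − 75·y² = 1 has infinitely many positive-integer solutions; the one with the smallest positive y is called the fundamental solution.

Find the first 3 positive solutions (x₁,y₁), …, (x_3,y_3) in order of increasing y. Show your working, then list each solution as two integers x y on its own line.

26 3
1351 156
70226 8109

d=75: √d = [8; 1,1,1,16] (ℓ=4, even), read p_3/q_3
step 0: (8, 1)  from 8·(1,0) + (0,1)
…
step 2: (17, 2)  from 1·(9,1) + (8,1)
step 3: (26, 3)  from 1·(17,2) + (9,1)
fundamental: x₁=26, y₁=3  (since 676 − 75·9 = 1)
(x_2, y_2) = (26·26 + 75·3·3, 26·3 + 3·26) = (1351, 156)
(x_3, y_3) = (26·1351 + 75·3·156, 26·156 + 3·1351) = (70226, 8109)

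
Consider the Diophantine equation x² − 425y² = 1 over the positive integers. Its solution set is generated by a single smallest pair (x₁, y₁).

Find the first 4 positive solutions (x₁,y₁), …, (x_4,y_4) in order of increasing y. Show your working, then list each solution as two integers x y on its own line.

143649 6968
41270070401 2001892464
11856808685922849 575139701115304
3406437421806992601601 165236485849022716128

[20; 1,1,1,1,1,1,40] for √425; ℓ=7 ⇒ convergent index 13
i=0: a=20 ⇒ p=20, q=1
…
i=3: a=1 ⇒ p=62, q=3
…
i=5: a=1 ⇒ p=165, q=8
…
i=7: a=40 ⇒ p=10885, q=528
i=8: a=1 ⇒ p=11153, q=541
i=9: a=1 ⇒ p=22038, q=1069
i=10: a=1 ⇒ p=33191, q=1610
i=11: a=1 ⇒ p=55229, q=2679
i=12: a=1 ⇒ p=88420, q=4289
i=13: a=1 ⇒ p=143649, q=6968
fundamental: x₁=143649, y₁=6968  (since 20635035201 − 425·48553024 = 1)
n=2: (143649,6968)∘(143649,6968) = (143649·143649+425·6968·6968, 143649·6968+6968·143649) = (41270070401,2001892464)
n=3: (41270070401,2001892464)∘(143649,6968) = (143649·41270070401+425·6968·2001892464, 143649·2001892464+6968·41270070401) = (11856808685922849,575139701115304)
n=4: (11856808685922849,575139701115304)∘(143649,6968) = (143649·11856808685922849+425·6968·575139701115304, 143649·575139701115304+6968·11856808685922849) = (3406437421806992601601,165236485849022716128)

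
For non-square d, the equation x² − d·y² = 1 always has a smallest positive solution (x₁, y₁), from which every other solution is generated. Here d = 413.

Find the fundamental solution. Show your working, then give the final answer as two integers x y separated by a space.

d=413: √d = [20; 3,9,1,4,1,9,3,40] (ℓ=8, even), read p_7/q_7
step 0: (20, 1)  from 20·(1,0) + (0,1)
…
step 2: (569, 28)  from 9·(61,3) + (20,1)
…
step 6: (36560, 1799)  from 9·(3719,183) + (3089,152)
step 7: (113399, 5580)  from 3·(36560,1799) + (3719,183)
→ (113399, 5580).  Check: 113399²=12859333201, 413·5580²=12859333200, difference 1.

113399 5580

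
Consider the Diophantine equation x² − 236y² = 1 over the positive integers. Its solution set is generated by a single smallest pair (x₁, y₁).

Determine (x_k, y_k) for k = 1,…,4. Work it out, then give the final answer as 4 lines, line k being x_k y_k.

561799 36570
631236232801 41089978860
709255768702176199 46168618067101710
796918363201596536611201 51874966922918257173720

[15; 2,1,3,5,1,6,1,5,3,1,2,30] for √236; ℓ=12 ⇒ convergent index 11
step 0: (15, 1)  from 15·(1,0) + (0,1)
…
step 2: (46, 3)  from 1·(31,2) + (15,1)
…
step 4: (891, 58)  from 5·(169,11) + (46,3)
step 5: (1060, 69)  from 1·(891,58) + (169,11)
step 6: (7251, 472)  from 6·(1060,69) + (891,58)
…
step 8: (48806, 3177)  from 5·(8311,541) + (7251,472)
step 9: (154729, 10072)  from 3·(48806,3177) + (8311,541)
step 10: (203535, 13249)  from 1·(154729,10072) + (48806,3177)
step 11: (561799, 36570)  from 2·(203535,13249) + (154729,10072)
→ (561799, 36570).  Check: 561799²=315618116401, 236·36570²=315618116400, difference 1.
k=2:  x_2 = 561799·561799+236·36570·36570 = 631236232801,  y_2 = 561799·36570+36570·561799 = 41089978860
k=3:  x_3 = 561799·631236232801+236·36570·41089978860 = 709255768702176199,  y_3 = 561799·41089978860+36570·631236232801 = 46168618067101710
k=4:  x_4 = 561799·709255768702176199+236·36570·46168618067101710 = 796918363201596536611201,  y_4 = 561799·46168618067101710+36570·709255768702176199 = 51874966922918257173720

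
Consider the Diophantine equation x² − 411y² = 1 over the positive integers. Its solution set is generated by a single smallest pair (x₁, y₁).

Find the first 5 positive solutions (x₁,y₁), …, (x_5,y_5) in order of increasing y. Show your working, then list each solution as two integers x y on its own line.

49730 2453
4946145799 243975380
491943661118810 24265791292347
48928716529930696801 2413475601692857240
4866450145574963442708650 240044283320105789798053

[20; 3,1,1,1,19,1,1,1,3,40] for √411; ℓ=10 ⇒ convergent index 9
i=0: a=20 ⇒ p=20, q=1
i=1: a=3 ⇒ p=61, q=3
…
i=4: a=1 ⇒ p=223, q=11
i=5: a=19 ⇒ p=4379, q=216
i=6: a=1 ⇒ p=4602, q=227
…
i=8: a=1 ⇒ p=13583, q=670
i=9: a=3 ⇒ p=49730, q=2453
→ (49730, 2453).  Check: 49730²=2473072900, 411·2453²=2473072899, difference 1.
k=2:  x_2 = 49730·49730+411·2453·2453 = 4946145799,  y_2 = 49730·2453+2453·49730 = 243975380
k=3:  x_3 = 49730·4946145799+411·2453·243975380 = 491943661118810,  y_3 = 49730·243975380+2453·4946145799 = 24265791292347
k=4:  x_4 = 49730·491943661118810+411·2453·24265791292347 = 48928716529930696801,  y_4 = 49730·24265791292347+2453·491943661118810 = 2413475601692857240
k=5:  x_5 = 49730·48928716529930696801+411·2453·2413475601692857240 = 4866450145574963442708650,  y_5 = 49730·2413475601692857240+2453·48928716529930696801 = 240044283320105789798053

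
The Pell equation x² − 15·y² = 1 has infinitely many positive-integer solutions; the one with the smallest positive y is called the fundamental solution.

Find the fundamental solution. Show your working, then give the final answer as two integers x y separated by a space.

d=15: √d = [3; 1,6] (ℓ=2, even), read p_1/q_1
i=0: a=3 ⇒ p=3, q=1
i=1: a=1 ⇒ p=4, q=1
(x₁, y₁) = (4, 1);  4² − 15·1² = 1 ✓

4 1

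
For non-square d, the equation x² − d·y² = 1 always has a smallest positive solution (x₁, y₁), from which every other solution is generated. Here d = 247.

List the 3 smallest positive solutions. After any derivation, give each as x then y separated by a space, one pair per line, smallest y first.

85292 5427
14549450527 925759368
2481903468612476 157919736025485

√247 = [15; 1,2,1,1,9,1,9,1,1,2,1,30, …], period ℓ=12 (even) → k=11
a_0=15:  p_0=15·1+0=15,  q_0=15·0+1=1
a_1=1:  p_1=1·15+1=16,  q_1=1·1+0=1
a_2=2:  p_2=2·16+15=47,  q_2=2·1+1=3
…
a_6=1:  p_6=1·1053+110=1163,  q_6=1·67+7=74
a_7=9:  p_7=9·1163+1053=11520,  q_7=9·74+67=733
a_8=1:  p_8=1·11520+1163=12683,  q_8=1·733+74=807
a_9=1:  p_9=1·12683+11520=24203,  q_9=1·807+733=1540
a_10=2:  p_10=2·24203+12683=61089,  q_10=2·1540+807=3887
a_11=1:  p_11=1·61089+24203=85292,  q_11=1·3887+1540=5427
→ (85292, 5427).  Check: 85292²=7274725264, 247·5427²=7274725263, difference 1.
(85292+5427√247)^2 = 14549450527 + 925759368√247
(85292+5427√247)^3 = 2481903468612476 + 157919736025485√247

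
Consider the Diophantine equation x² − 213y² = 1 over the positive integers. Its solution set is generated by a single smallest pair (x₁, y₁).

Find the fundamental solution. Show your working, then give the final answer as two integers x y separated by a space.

194399 13320

√213 = [14; 1,1,2,6,1,8,1,6,2,1,1,28, …], period ℓ=12 (even) → k=11
step 0: (14, 1)  from 14·(1,0) + (0,1)
…
step 2: (29, 2)  from 1·(15,1) + (14,1)
step 3: (73, 5)  from 2·(29,2) + (15,1)
step 4: (467, 32)  from 6·(73,5) + (29,2)
step 5: (540, 37)  from 1·(467,32) + (73,5)
step 6: (4787, 328)  from 8·(540,37) + (467,32)
step 7: (5327, 365)  from 1·(4787,328) + (540,37)
…
step 9: (78825, 5401)  from 2·(36749,2518) + (5327,365)
step 10: (115574, 7919)  from 1·(78825,5401) + (36749,2518)
step 11: (194399, 13320)  from 1·(115574,7919) + (78825,5401)
(x₁, y₁) = (194399, 13320);  194399² − 213·13320² = 1 ✓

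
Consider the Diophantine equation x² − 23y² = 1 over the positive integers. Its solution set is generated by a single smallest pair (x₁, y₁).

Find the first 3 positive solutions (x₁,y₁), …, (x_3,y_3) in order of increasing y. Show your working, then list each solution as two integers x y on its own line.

24 5
1151 240
55224 11515

[4; 1,3,1,8] for √23; ℓ=4 ⇒ convergent index 3
i=0: a=4 ⇒ p=4, q=1
i=1: a=1 ⇒ p=5, q=1
i=2: a=3 ⇒ p=19, q=4
i=3: a=1 ⇒ p=24, q=5
(x₁, y₁) = (24, 5);  24² − 23·5² = 1 ✓
(24+5√23)^2 = 1151 + 240√23
(24+5√23)^3 = 55224 + 11515√23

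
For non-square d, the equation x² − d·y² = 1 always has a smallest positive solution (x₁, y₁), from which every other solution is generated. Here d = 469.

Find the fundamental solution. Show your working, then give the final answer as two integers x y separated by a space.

√469 → a₀=21, period (1,1,1,10,6,10,1,1,1,42); ℓ=10 even so k=9
i=0: a=21 ⇒ p=21, q=1
i=1: a=1 ⇒ p=22, q=1
i=2: a=1 ⇒ p=43, q=2
i=3: a=1 ⇒ p=65, q=3
i=4: a=10 ⇒ p=693, q=32
i=5: a=6 ⇒ p=4223, q=195
i=6: a=10 ⇒ p=42923, q=1982
i=7: a=1 ⇒ p=47146, q=2177
i=8: a=1 ⇒ p=90069, q=4159
i=9: a=1 ⇒ p=137215, q=6336
→ (137215, 6336).  Check: 137215²=18827956225, 469·6336²=18827956224, difference 1.

137215 6336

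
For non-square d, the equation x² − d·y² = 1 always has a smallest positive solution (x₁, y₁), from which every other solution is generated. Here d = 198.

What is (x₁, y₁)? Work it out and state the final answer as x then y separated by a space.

d=198: √d = [14; 14,28] (ℓ=2, even), read p_1/q_1
step 0: (14, 1)  from 14·(1,0) + (0,1)
step 1: (197, 14)  from 14·(14,1) + (1,0)
→ (197, 14).  Check: 197²=38809, 198·14²=38808, difference 1.

197 14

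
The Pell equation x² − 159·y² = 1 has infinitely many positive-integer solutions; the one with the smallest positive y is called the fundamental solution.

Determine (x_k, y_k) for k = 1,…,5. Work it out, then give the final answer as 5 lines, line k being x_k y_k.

1324 105
3505951 278040
9283756924 736249815
24583384828801 1949589232080
65096793742908124 5162511550298025

[12; 1,1,1,1,3,1,1,1,1,24] for √159; ℓ=10 ⇒ convergent index 9
a_0=12:  p_0=12·1+0=12,  q_0=12·0+1=1
a_1=1:  p_1=1·12+1=13,  q_1=1·1+0=1
a_2=1:  p_2=1·13+12=25,  q_2=1·1+1=2
a_3=1:  p_3=1·25+13=38,  q_3=1·2+1=3
…
a_5=3:  p_5=3·63+38=227,  q_5=3·5+3=18
a_6=1:  p_6=1·227+63=290,  q_6=1·18+5=23
a_7=1:  p_7=1·290+227=517,  q_7=1·23+18=41
a_8=1:  p_8=1·517+290=807,  q_8=1·41+23=64
a_9=1:  p_9=1·807+517=1324,  q_9=1·64+41=105
→ (1324, 105).  Check: 1324²=1752976, 159·105²=1752975, difference 1.
n=2: (1324,105)∘(1324,105) = (1324·1324+159·105·105, 1324·105+105·1324) = (3505951,278040)
n=3: (3505951,278040)∘(1324,105) = (1324·3505951+159·105·278040, 1324·278040+105·3505951) = (9283756924,736249815)
n=4: (9283756924,736249815)∘(1324,105) = (1324·9283756924+159·105·736249815, 1324·736249815+105·9283756924) = (24583384828801,1949589232080)
n=5: (24583384828801,1949589232080)∘(1324,105) = (1324·24583384828801+159·105·1949589232080, 1324·1949589232080+105·24583384828801) = (65096793742908124,5162511550298025)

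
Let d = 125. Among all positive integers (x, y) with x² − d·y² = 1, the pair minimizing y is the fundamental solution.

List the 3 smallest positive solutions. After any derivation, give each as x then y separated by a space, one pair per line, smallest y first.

d=125: √d = [11; 5,1,1,5,22] (ℓ=5, odd), read p_9/q_9
step 0: (11, 1)  from 11·(1,0) + (0,1)
…
step 2: (67, 6)  from 1·(56,5) + (11,1)
step 3: (123, 11)  from 1·(67,6) + (56,5)
step 4: (682, 61)  from 5·(123,11) + (67,6)
step 5: (15127, 1353)  from 22·(682,61) + (123,11)
step 6: (76317, 6826)  from 5·(15127,1353) + (682,61)
step 7: (91444, 8179)  from 1·(76317,6826) + (15127,1353)
step 8: (167761, 15005)  from 1·(91444,8179) + (76317,6826)
step 9: (930249, 83204)  from 5·(167761,15005) + (91444,8179)
fundamental: x₁=930249, y₁=83204  (since 865363202001 − 125·6922905616 = 1)
k=2:  x_2 = 930249·930249+125·83204·83204 = 1730726404001,  y_2 = 930249·83204+83204·930249 = 154800875592
k=3:  x_3 = 930249·1730726404001+125·83204·154800875592 = 3220013013190122249,  y_3 = 930249·154800875592+83204·1730726404001 = 288006719437081612

930249 83204
1730726404001 154800875592
3220013013190122249 288006719437081612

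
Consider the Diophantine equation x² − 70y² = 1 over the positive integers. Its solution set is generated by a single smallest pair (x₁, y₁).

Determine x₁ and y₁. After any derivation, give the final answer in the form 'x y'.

251 30

√70 → a₀=8, period (2,1,2,1,2,16); ℓ=6 even so k=5
a_0=8:  p_0=8·1+0=8,  q_0=8·0+1=1
a_1=2:  p_1=2·8+1=17,  q_1=2·1+0=2
a_2=1:  p_2=1·17+8=25,  q_2=1·2+1=3
a_3=2:  p_3=2·25+17=67,  q_3=2·3+2=8
a_4=1:  p_4=1·67+25=92,  q_4=1·8+3=11
a_5=2:  p_5=2·92+67=251,  q_5=2·11+8=30
→ (251, 30).  Check: 251²=63001, 70·30²=63000, difference 1.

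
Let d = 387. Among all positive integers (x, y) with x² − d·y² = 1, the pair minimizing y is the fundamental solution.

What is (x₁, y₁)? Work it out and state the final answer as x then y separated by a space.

√387 → a₀=19, period (1,2,19,2,1,38); ℓ=6 even so k=5
a_0=19:  p_0=19·1+0=19,  q_0=19·0+1=1
…
a_3=19:  p_3=19·59+20=1141,  q_3=19·3+1=58
a_4=2:  p_4=2·1141+59=2341,  q_4=2·58+3=119
a_5=1:  p_5=1·2341+1141=3482,  q_5=1·119+58=177
fundamental: x₁=3482, y₁=177  (since 12124324 − 387·31329 = 1)

3482 177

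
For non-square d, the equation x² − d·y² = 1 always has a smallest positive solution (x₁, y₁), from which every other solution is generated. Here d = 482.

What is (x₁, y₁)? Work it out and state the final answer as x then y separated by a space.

[21; 1,20,1,42] for √482; ℓ=4 ⇒ convergent index 3
k=0  a_k=21  p_k/q_k = 21/1
…
k=2  a_k=20  p_k/q_k = 461/21
k=3  a_k=1  p_k/q_k = 483/22
fundamental: x₁=483, y₁=22  (since 233289 − 482·484 = 1)

483 22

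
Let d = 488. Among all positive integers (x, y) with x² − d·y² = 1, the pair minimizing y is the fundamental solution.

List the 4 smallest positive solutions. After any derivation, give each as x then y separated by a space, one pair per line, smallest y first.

[22; 11,44] for √488; ℓ=2 ⇒ convergent index 1
k=0  a_k=22  p_k/q_k = 22/1
k=1  a_k=11  p_k/q_k = 243/11
(x₁, y₁) = (243, 11);  243² − 488·11² = 1 ✓
k=2:  x_2 = 243·243+488·11·11 = 118097,  y_2 = 243·11+11·243 = 5346
k=3:  x_3 = 243·118097+488·11·5346 = 57394899,  y_3 = 243·5346+11·118097 = 2598145
k=4:  x_4 = 243·57394899+488·11·2598145 = 27893802817,  y_4 = 243·2598145+11·57394899 = 1262693124

243 11
118097 5346
57394899 2598145
27893802817 1262693124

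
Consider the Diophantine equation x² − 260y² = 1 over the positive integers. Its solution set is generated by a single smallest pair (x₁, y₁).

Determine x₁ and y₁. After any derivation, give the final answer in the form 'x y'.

[16; 8,32] for √260; ℓ=2 ⇒ convergent index 1
i=0: a=16 ⇒ p=16, q=1
i=1: a=8 ⇒ p=129, q=8
(x₁, y₁) = (129, 8);  129² − 260·8² = 1 ✓

129 8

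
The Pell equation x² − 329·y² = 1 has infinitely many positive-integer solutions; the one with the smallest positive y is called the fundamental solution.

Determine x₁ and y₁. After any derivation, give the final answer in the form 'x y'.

2376415 131016

√329 → a₀=18, period (7,4,2,1,1,4,1,1,2,4,7,36); ℓ=12 even so k=11
k=0  a_k=18  p_k/q_k = 18/1
k=1  a_k=7  p_k/q_k = 127/7
…
k=5  a_k=1  p_k/q_k = 2884/159
k=6  a_k=4  p_k/q_k = 13241/730
…
k=8  a_k=1  p_k/q_k = 29366/1619
k=9  a_k=2  p_k/q_k = 74857/4127
k=10  a_k=4  p_k/q_k = 328794/18127
k=11  a_k=7  p_k/q_k = 2376415/131016
(x₁, y₁) = (2376415, 131016);  2376415² − 329·131016² = 1 ✓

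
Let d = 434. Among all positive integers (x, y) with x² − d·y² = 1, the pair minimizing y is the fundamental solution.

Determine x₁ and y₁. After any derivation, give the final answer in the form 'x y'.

[20; 1,4,1,40] for √434; ℓ=4 ⇒ convergent index 3
i=0: a=20 ⇒ p=20, q=1
…
i=2: a=4 ⇒ p=104, q=5
i=3: a=1 ⇒ p=125, q=6
fundamental: x₁=125, y₁=6  (since 15625 − 434·36 = 1)

125 6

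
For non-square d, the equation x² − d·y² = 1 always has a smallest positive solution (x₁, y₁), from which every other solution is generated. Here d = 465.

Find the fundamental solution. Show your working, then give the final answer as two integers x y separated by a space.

[21; 1,1,3,2,2,2,3,1,1,42] for √465; ℓ=10 ⇒ convergent index 9
i=0: a=21 ⇒ p=21, q=1
…
i=3: a=3 ⇒ p=151, q=7
…
i=8: a=1 ⇒ p=8949, q=415
i=9: a=1 ⇒ p=15871, q=736
(x₁, y₁) = (15871, 736);  15871² − 465·736² = 1 ✓

15871 736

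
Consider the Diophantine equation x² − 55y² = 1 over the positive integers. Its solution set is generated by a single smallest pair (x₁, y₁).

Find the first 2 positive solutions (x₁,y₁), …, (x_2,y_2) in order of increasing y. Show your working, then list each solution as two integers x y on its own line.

[7; 2,2,2,14] for √55; ℓ=4 ⇒ convergent index 3
step 0: (7, 1)  from 7·(1,0) + (0,1)
step 1: (15, 2)  from 2·(7,1) + (1,0)
step 2: (37, 5)  from 2·(15,2) + (7,1)
step 3: (89, 12)  from 2·(37,5) + (15,2)
→ (89, 12).  Check: 89²=7921, 55·12²=7920, difference 1.
(x_2, y_2) = (89·89 + 55·12·12, 89·12 + 12·89) = (15841, 2136)

89 12
15841 2136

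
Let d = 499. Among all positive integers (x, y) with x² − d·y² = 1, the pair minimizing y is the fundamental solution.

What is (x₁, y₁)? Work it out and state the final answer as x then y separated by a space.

4490 201

√499 → a₀=22, period (2,1,21,1,2,44); ℓ=6 even so k=5
k=0  a_k=22  p_k/q_k = 22/1
k=1  a_k=2  p_k/q_k = 45/2
k=2  a_k=1  p_k/q_k = 67/3
k=3  a_k=21  p_k/q_k = 1452/65
k=4  a_k=1  p_k/q_k = 1519/68
k=5  a_k=2  p_k/q_k = 4490/201
fundamental: x₁=4490, y₁=201  (since 20160100 − 499·40401 = 1)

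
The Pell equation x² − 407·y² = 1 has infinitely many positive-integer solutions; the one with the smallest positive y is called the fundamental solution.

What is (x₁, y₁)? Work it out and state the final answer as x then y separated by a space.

2663 132

√407 = [20; 5,1,2,1,5,40, …], period ℓ=6 (even) → k=5
i=0: a=20 ⇒ p=20, q=1
i=1: a=5 ⇒ p=101, q=5
i=2: a=1 ⇒ p=121, q=6
…
i=4: a=1 ⇒ p=464, q=23
i=5: a=5 ⇒ p=2663, q=132
(x₁, y₁) = (2663, 132);  2663² − 407·132² = 1 ✓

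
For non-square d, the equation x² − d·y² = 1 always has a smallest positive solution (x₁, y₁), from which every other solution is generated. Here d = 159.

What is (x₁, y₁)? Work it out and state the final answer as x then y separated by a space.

1324 105

√159 → a₀=12, period (1,1,1,1,3,1,1,1,1,24); ℓ=10 even so k=9
step 0: (12, 1)  from 12·(1,0) + (0,1)
step 1: (13, 1)  from 1·(12,1) + (1,0)
step 2: (25, 2)  from 1·(13,1) + (12,1)
step 3: (38, 3)  from 1·(25,2) + (13,1)
…
step 5: (227, 18)  from 3·(63,5) + (38,3)
step 6: (290, 23)  from 1·(227,18) + (63,5)
step 7: (517, 41)  from 1·(290,23) + (227,18)
step 8: (807, 64)  from 1·(517,41) + (290,23)
step 9: (1324, 105)  from 1·(807,64) + (517,41)
fundamental: x₁=1324, y₁=105  (since 1752976 − 159·11025 = 1)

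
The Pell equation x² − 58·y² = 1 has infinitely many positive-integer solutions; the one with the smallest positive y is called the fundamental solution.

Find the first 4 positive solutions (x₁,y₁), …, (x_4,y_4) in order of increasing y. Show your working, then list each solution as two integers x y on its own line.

√58 → a₀=7, period (1,1,1,1,1,1,14); ℓ=7 odd so k=13
k=0  a_k=7  p_k/q_k = 7/1
…
k=3  a_k=1  p_k/q_k = 23/3
…
k=5  a_k=1  p_k/q_k = 61/8
k=6  a_k=1  p_k/q_k = 99/13
k=7  a_k=14  p_k/q_k = 1447/190
…
k=9  a_k=1  p_k/q_k = 2993/393
k=10  a_k=1  p_k/q_k = 4539/596
…
k=12  a_k=1  p_k/q_k = 12071/1585
k=13  a_k=1  p_k/q_k = 19603/2574
(x₁, y₁) = (19603, 2574);  19603² − 58·2574² = 1 ✓
(19603+2574√58)^2 = 768555217 + 100916244√58
(19603+2574√58)^3 = 30131975818099 + 3956522259690√58
(19603+2574√58)^4 = 1181354243155834177 + 155119411612489896√58

19603 2574
768555217 100916244
30131975818099 3956522259690
1181354243155834177 155119411612489896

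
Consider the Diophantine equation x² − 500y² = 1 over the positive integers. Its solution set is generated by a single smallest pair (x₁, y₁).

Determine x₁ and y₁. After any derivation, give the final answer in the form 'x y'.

930249 41602

√500 = [22; 2,1,3,2,1,…,1,2,44, …], period ℓ=14 (even) → k=13
a_0=22:  p_0=22·1+0=22,  q_0=22·0+1=1
a_1=2:  p_1=2·22+1=45,  q_1=2·1+0=2
a_2=1:  p_2=1·45+22=67,  q_2=1·2+1=3
a_3=3:  p_3=3·67+45=246,  q_3=3·3+2=11
a_4=2:  p_4=2·246+67=559,  q_4=2·11+3=25
a_5=1:  p_5=1·559+246=805,  q_5=1·25+11=36
a_6=1:  p_6=1·805+559=1364,  q_6=1·36+25=61
a_7=10:  p_7=10·1364+805=14445,  q_7=10·61+36=646
a_8=1:  p_8=1·14445+1364=15809,  q_8=1·646+61=707
a_9=1:  p_9=1·15809+14445=30254,  q_9=1·707+646=1353
a_10=2:  p_10=2·30254+15809=76317,  q_10=2·1353+707=3413
a_11=3:  p_11=3·76317+30254=259205,  q_11=3·3413+1353=11592
a_12=1:  p_12=1·259205+76317=335522,  q_12=1·11592+3413=15005
a_13=2:  p_13=2·335522+259205=930249,  q_13=2·15005+11592=41602
→ (930249, 41602).  Check: 930249²=865363202001, 500·41602²=865363202000, difference 1.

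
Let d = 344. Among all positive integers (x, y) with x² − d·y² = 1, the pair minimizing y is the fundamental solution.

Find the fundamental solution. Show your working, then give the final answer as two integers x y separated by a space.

10405 561

√344 → a₀=18, period (1,1,4,1,3,1,4,1,1,36); ℓ=10 even so k=9
k=0  a_k=18  p_k/q_k = 18/1
…
k=8  a_k=1  p_k/q_k = 5694/307
k=9  a_k=1  p_k/q_k = 10405/561
→ (10405, 561).  Check: 10405²=108264025, 344·561²=108264024, difference 1.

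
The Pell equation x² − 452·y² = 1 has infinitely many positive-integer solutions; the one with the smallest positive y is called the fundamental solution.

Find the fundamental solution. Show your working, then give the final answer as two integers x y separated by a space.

√452 → a₀=21, period (3,1,5,3,10,3,5,1,3,42); ℓ=10 even so k=9
i=0: a=21 ⇒ p=21, q=1
i=1: a=3 ⇒ p=64, q=3
i=2: a=1 ⇒ p=85, q=4
i=3: a=5 ⇒ p=489, q=23
i=4: a=3 ⇒ p=1552, q=73
i=5: a=10 ⇒ p=16009, q=753
i=6: a=3 ⇒ p=49579, q=2332
i=7: a=5 ⇒ p=263904, q=12413
i=8: a=1 ⇒ p=313483, q=14745
i=9: a=3 ⇒ p=1204353, q=56648
(x₁, y₁) = (1204353, 56648);  1204353² − 452·56648² = 1 ✓

1204353 56648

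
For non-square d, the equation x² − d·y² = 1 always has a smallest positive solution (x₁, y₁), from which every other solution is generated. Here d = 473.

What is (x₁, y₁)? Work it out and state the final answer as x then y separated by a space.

87 4

√473 → a₀=21, period (1,2,1,42); ℓ=4 even so k=3
step 0: (21, 1)  from 21·(1,0) + (0,1)
step 1: (22, 1)  from 1·(21,1) + (1,0)
step 2: (65, 3)  from 2·(22,1) + (21,1)
step 3: (87, 4)  from 1·(65,3) + (22,1)
(x₁, y₁) = (87, 4);  87² − 473·4² = 1 ✓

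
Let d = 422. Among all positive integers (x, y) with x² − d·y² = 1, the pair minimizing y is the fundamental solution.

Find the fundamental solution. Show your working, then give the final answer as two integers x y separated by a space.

7022501 341850

√422 → a₀=20, period (1,1,5,2,1,…,1,1,40); ℓ=14 even so k=13
k=0  a_k=20  p_k/q_k = 20/1
…
k=3  a_k=5  p_k/q_k = 226/11
…
k=6  a_k=3  p_k/q_k = 2650/129
…
k=12  a_k=1  p_k/q_k = 3810680/185501
k=13  a_k=1  p_k/q_k = 7022501/341850
fundamental: x₁=7022501, y₁=341850  (since 49315520295001 − 422·116861422500 = 1)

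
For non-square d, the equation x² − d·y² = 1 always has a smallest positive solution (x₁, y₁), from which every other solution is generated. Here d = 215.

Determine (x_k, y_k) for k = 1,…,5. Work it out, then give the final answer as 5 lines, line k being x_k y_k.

44 3
3871 264
340604 23229
29969281 2043888
2636956124 179838915

d=215: √d = [14; 1,1,1,28] (ℓ=4, even), read p_3/q_3
step 0: (14, 1)  from 14·(1,0) + (0,1)
step 1: (15, 1)  from 1·(14,1) + (1,0)
step 2: (29, 2)  from 1·(15,1) + (14,1)
step 3: (44, 3)  from 1·(29,2) + (15,1)
fundamental: x₁=44, y₁=3  (since 1936 − 215·9 = 1)
(x_2, y_2) = (44·44 + 215·3·3, 44·3 + 3·44) = (3871, 264)
(x_3, y_3) = (44·3871 + 215·3·264, 44·264 + 3·3871) = (340604, 23229)
(x_4, y_4) = (44·340604 + 215·3·23229, 44·23229 + 3·340604) = (29969281, 2043888)
(x_5, y_5) = (44·29969281 + 215·3·2043888, 44·2043888 + 3·29969281) = (2636956124, 179838915)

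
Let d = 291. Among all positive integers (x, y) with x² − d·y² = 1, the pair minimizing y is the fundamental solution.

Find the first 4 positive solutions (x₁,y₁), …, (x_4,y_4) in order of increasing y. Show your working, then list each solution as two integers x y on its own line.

290 17
168199 9860
97555130 5718783
56581807201 3316884280

d=291: √d = [17; 17,34] (ℓ=2, even), read p_1/q_1
k=0  a_k=17  p_k/q_k = 17/1
k=1  a_k=17  p_k/q_k = 290/17
→ (290, 17).  Check: 290²=84100, 291·17²=84099, difference 1.
k=2:  x_2 = 290·290+291·17·17 = 168199,  y_2 = 290·17+17·290 = 9860
k=3:  x_3 = 290·168199+291·17·9860 = 97555130,  y_3 = 290·9860+17·168199 = 5718783
k=4:  x_4 = 290·97555130+291·17·5718783 = 56581807201,  y_4 = 290·5718783+17·97555130 = 3316884280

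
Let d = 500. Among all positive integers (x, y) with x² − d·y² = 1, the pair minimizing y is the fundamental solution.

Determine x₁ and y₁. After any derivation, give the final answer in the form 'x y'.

d=500: √d = [22; 2,1,3,2,1,…,1,2,44] (ℓ=14, even), read p_13/q_13
step 0: (22, 1)  from 22·(1,0) + (0,1)
step 1: (45, 2)  from 2·(22,1) + (1,0)
…
step 3: (246, 11)  from 3·(67,3) + (45,2)
step 4: (559, 25)  from 2·(246,11) + (67,3)
step 5: (805, 36)  from 1·(559,25) + (246,11)
step 6: (1364, 61)  from 1·(805,36) + (559,25)
…
step 9: (30254, 1353)  from 1·(15809,707) + (14445,646)
…
step 11: (259205, 11592)  from 3·(76317,3413) + (30254,1353)
step 12: (335522, 15005)  from 1·(259205,11592) + (76317,3413)
step 13: (930249, 41602)  from 2·(335522,15005) + (259205,11592)
fundamental: x₁=930249, y₁=41602  (since 865363202001 − 500·1730726404 = 1)

930249 41602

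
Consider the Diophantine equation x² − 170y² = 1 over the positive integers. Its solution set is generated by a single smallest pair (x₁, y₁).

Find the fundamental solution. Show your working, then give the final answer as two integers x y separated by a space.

339 26

[13; 26] for √170; ℓ=1 ⇒ convergent index 1
step 0: (13, 1)  from 13·(1,0) + (0,1)
step 1: (339, 26)  from 26·(13,1) + (1,0)
(x₁, y₁) = (339, 26);  339² − 170·26² = 1 ✓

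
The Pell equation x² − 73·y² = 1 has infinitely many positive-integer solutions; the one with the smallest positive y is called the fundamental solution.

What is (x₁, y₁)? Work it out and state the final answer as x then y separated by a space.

√73 → a₀=8, period (1,1,5,5,1,1,16); ℓ=7 odd so k=13
step 0: (8, 1)  from 8·(1,0) + (0,1)
step 1: (9, 1)  from 1·(8,1) + (1,0)
…
step 4: (487, 57)  from 5·(94,11) + (17,2)
step 5: (581, 68)  from 1·(487,57) + (94,11)
…
step 9: (36406, 4261)  from 1·(18737,2193) + (17669,2068)
…
step 11: (1040241, 121751)  from 5·(200767,23498) + (36406,4261)
step 12: (1241008, 145249)  from 1·(1040241,121751) + (200767,23498)
step 13: (2281249, 267000)  from 1·(1241008,145249) + (1040241,121751)
→ (2281249, 267000).  Check: 2281249²=5204097000001, 73·267000²=5204097000000, difference 1.

2281249 267000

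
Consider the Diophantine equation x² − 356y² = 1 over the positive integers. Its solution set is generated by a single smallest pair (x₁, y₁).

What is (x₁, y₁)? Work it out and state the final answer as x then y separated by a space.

[18; 1,6,1,1,2,…,6,1,36] for √356; ℓ=14 ⇒ convergent index 13
a_0=18:  p_0=18·1+0=18,  q_0=18·0+1=1
a_1=1:  p_1=1·18+1=19,  q_1=1·1+0=1
…
a_7=8:  p_7=8·1000+717=8717,  q_7=8·53+38=462
…
a_11=1:  p_11=1·37868+28151=66019,  q_11=1·2007+1492=3499
a_12=6:  p_12=6·66019+37868=433982,  q_12=6·3499+2007=23001
a_13=1:  p_13=1·433982+66019=500001,  q_13=1·23001+3499=26500
→ (500001, 26500).  Check: 500001²=250001000001, 356·26500²=250001000000, difference 1.

500001 26500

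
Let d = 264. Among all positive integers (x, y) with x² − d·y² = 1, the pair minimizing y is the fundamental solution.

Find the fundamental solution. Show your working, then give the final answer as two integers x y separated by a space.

65 4

√264 → a₀=16, period (4,32); ℓ=2 even so k=1
a_0=16:  p_0=16·1+0=16,  q_0=16·0+1=1
a_1=4:  p_1=4·16+1=65,  q_1=4·1+0=4
→ (65, 4).  Check: 65²=4225, 264·4²=4224, difference 1.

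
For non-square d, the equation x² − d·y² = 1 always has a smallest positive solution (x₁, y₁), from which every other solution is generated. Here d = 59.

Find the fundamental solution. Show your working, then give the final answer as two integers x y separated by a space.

530 69

√59 = [7; 1,2,7,2,1,14, …], period ℓ=6 (even) → k=5
i=0: a=7 ⇒ p=7, q=1
i=1: a=1 ⇒ p=8, q=1
…
i=3: a=7 ⇒ p=169, q=22
i=4: a=2 ⇒ p=361, q=47
i=5: a=1 ⇒ p=530, q=69
(x₁, y₁) = (530, 69);  530² − 59·69² = 1 ✓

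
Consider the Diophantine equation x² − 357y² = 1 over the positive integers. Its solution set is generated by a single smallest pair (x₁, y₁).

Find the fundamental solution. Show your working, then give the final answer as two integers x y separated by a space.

√357 → a₀=18, period (1,8,2,8,1,36); ℓ=6 even so k=5
a_0=18:  p_0=18·1+0=18,  q_0=18·0+1=1
a_1=1:  p_1=1·18+1=19,  q_1=1·1+0=1
…
a_3=2:  p_3=2·170+19=359,  q_3=2·9+1=19
a_4=8:  p_4=8·359+170=3042,  q_4=8·19+9=161
a_5=1:  p_5=1·3042+359=3401,  q_5=1·161+19=180
(x₁, y₁) = (3401, 180);  3401² − 357·180² = 1 ✓

3401 180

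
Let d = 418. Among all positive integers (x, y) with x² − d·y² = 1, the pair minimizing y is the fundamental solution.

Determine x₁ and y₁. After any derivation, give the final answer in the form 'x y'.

√418 → a₀=20, period (2,4,20,4,2,40); ℓ=6 even so k=5
a_0=20:  p_0=20·1+0=20,  q_0=20·0+1=1
a_1=2:  p_1=2·20+1=41,  q_1=2·1+0=2
…
a_4=4:  p_4=4·3721+184=15068,  q_4=4·182+9=737
a_5=2:  p_5=2·15068+3721=33857,  q_5=2·737+182=1656
(x₁, y₁) = (33857, 1656);  33857² − 418·1656² = 1 ✓

33857 1656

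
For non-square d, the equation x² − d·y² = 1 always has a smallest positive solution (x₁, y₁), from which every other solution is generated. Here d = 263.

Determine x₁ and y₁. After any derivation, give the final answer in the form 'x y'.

√263 → a₀=16, period (4,1,1,1,1,15,1,1,1,1,4,32); ℓ=12 even so k=11
step 0: (16, 1)  from 16·(1,0) + (0,1)
step 1: (65, 4)  from 4·(16,1) + (1,0)
step 2: (81, 5)  from 1·(65,4) + (16,1)
step 3: (146, 9)  from 1·(81,5) + (65,4)
step 4: (227, 14)  from 1·(146,9) + (81,5)
step 5: (373, 23)  from 1·(227,14) + (146,9)
…
step 7: (6195, 382)  from 1·(5822,359) + (373,23)
step 8: (12017, 741)  from 1·(6195,382) + (5822,359)
step 9: (18212, 1123)  from 1·(12017,741) + (6195,382)
step 10: (30229, 1864)  from 1·(18212,1123) + (12017,741)
step 11: (139128, 8579)  from 4·(30229,1864) + (18212,1123)
(x₁, y₁) = (139128, 8579);  139128² − 263·8579² = 1 ✓

139128 8579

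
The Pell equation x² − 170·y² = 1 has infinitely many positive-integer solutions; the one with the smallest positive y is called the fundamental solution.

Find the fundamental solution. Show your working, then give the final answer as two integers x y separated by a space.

√170 → a₀=13, period (26); ℓ=1 odd so k=1
a_0=13:  p_0=13·1+0=13,  q_0=13·0+1=1
a_1=26:  p_1=26·13+1=339,  q_1=26·1+0=26
→ (339, 26).  Check: 339²=114921, 170·26²=114920, difference 1.

339 26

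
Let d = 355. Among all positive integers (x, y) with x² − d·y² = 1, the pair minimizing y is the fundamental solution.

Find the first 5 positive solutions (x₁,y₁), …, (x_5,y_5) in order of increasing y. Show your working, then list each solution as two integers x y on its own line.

954809 50676
1823320452961 96771801768
3481845556741524089 184797174548553948
6648994948371812427335041 352892010866963721270096
12697040435316401858305944800249 673888936007564730309809629380

d=355: √d = [18; 1,5,3,3,1,6,1,3,3,5,1,36] (ℓ=12, even), read p_11/q_11
i=0: a=18 ⇒ p=18, q=1
i=1: a=1 ⇒ p=19, q=1
i=2: a=5 ⇒ p=113, q=6
…
i=4: a=3 ⇒ p=1187, q=63
…
i=6: a=6 ⇒ p=10457, q=555
i=7: a=1 ⇒ p=12002, q=637
i=8: a=3 ⇒ p=46463, q=2466
i=9: a=3 ⇒ p=151391, q=8035
i=10: a=5 ⇒ p=803418, q=42641
i=11: a=1 ⇒ p=954809, q=50676
(x₁, y₁) = (954809, 50676);  954809² − 355·50676² = 1 ✓
n=2: (954809,50676)∘(954809,50676) = (954809·954809+355·50676·50676, 954809·50676+50676·954809) = (1823320452961,96771801768)
n=3: (1823320452961,96771801768)∘(954809,50676) = (954809·1823320452961+355·50676·96771801768, 954809·96771801768+50676·1823320452961) = (3481845556741524089,184797174548553948)
n=4: (3481845556741524089,184797174548553948)∘(954809,50676) = (954809·3481845556741524089+355·50676·184797174548553948, 954809·184797174548553948+50676·3481845556741524089) = (6648994948371812427335041,352892010866963721270096)
n=5: (6648994948371812427335041,352892010866963721270096)∘(954809,50676) = (954809·6648994948371812427335041+355·50676·352892010866963721270096, 954809·352892010866963721270096+50676·6648994948371812427335041) = (12697040435316401858305944800249,673888936007564730309809629380)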